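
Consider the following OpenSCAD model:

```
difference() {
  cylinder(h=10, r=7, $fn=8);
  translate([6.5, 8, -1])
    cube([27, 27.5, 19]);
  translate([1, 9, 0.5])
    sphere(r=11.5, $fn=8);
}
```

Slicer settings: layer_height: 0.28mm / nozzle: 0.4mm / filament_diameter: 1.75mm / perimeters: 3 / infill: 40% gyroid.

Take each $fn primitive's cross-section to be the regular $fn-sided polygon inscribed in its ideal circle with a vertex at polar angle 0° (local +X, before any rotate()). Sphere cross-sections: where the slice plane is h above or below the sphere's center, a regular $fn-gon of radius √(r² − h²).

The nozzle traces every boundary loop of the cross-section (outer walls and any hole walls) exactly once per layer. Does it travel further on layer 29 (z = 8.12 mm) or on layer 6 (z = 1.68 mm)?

Layer 29 (z = 8.12): the r=7 cylinder contributes a regular 8-gon of circumradius 7 (perimeter = 2·8·7.000·sin(180°/8) = 42.86 mm); the 27×27.5 cube at (6.5, 8) contributes its full rectangle (perimeter 109.00 mm); the r=11.5 sphere at (1, 9) contributes a regular 8-gon of circumradius √(11.5²−7.62²) = 8.613 (perimeter = 2·8·8.613·sin(180°/8) = 52.74 mm); Subtracting the remaining from the first: starting from the r=7 cylinder, the 27×27.5 cube at (6.5, 8) misses the remaining region (no effect); the r=11.5 sphere at (1, 9) partially overlaps it — only the 46.84 mm² overlap (of its 209.83 mm²) is removed, clipping the outline — boundary = 41.06 mm. So its perimeter = 41.06 mm. Layer 6 (z = 1.68): the r=7 cylinder gives a regular 8-gon of circumradius 7 (constant along its height) (perimeter = 2·8·7.000·sin(180°/8) = 42.86 mm); the 27×27.5 cube at (6.5, 8) contributes its full rectangle (perimeter 109.00 mm); the sphere at (1, 9): section is a regular 8-gon, circumradius = √(r²−h²) = √(11.5²−1.18²) = 11.439 (perimeter = 2·8·11.439·sin(180°/8) = 70.04 mm); Taking the first minus the rest: starting from the r=7 cylinder, the 27×27.5 cube at (6.5, 8) misses the remaining region (no effect); the r=11.5 sphere at (1, 9) partially overlaps it — only the 82.87 mm² overlap (of its 370.12 mm²) is removed, clipping the outline — boundary = 37.08 mm. So its perimeter = 37.08 mm. Layer 29 is larger (41.06 vs 37.08 mm).

layer 29 (z = 8.12 mm)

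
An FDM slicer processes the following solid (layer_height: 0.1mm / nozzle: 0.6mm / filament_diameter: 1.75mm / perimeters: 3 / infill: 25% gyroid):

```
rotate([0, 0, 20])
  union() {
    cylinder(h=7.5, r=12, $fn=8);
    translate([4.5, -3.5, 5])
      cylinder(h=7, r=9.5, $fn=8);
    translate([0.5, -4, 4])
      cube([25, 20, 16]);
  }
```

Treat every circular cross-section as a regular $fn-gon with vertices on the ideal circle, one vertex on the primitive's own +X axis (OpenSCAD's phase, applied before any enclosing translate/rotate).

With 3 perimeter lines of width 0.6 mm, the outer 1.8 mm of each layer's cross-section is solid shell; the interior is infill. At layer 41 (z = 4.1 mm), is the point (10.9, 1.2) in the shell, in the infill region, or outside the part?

shell

At z = 4.1 mm: the r=12 cylinder gives a regular 8-gon of circumradius 12 (constant along its height); the cylinder at (4.5, -3.5) is absent (z outside [5, 12]); the cube at (0.5, -4) (footprint 25×20) is included at this height; Merging all regions: the regions partially overlap (shared area 138.56 mm²), so overlapping operands fuse into one piece — 1 connected region; (rotated 20° about Z; rotation is an isometry so areas/perimeters/island counts are preserved). Overall, the cross-section is a single solid region. Undo the 20° rotation: the query point maps to (10.653, -2.600) in the un-rotated model frame. The nearest boundary edge runs (25.50, -4.00)→(10.34, -4.00); distance from the point to it = 1.40 mm. The point is inside the cross-section, 1.40 mm from the nearest boundary — within the 1.8 mm shell band (3 × 0.6).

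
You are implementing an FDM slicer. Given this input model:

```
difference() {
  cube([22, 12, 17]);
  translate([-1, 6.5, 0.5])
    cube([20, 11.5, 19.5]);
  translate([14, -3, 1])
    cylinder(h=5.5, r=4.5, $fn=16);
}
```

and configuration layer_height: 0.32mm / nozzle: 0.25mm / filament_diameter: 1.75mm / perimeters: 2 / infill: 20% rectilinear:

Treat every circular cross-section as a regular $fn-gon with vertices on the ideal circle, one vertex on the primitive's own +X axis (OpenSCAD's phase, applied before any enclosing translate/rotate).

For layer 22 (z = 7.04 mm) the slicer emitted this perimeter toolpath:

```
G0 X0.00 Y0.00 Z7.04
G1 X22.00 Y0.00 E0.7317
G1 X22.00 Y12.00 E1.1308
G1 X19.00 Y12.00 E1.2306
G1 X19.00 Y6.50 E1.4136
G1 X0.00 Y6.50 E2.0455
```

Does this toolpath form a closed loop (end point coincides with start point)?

Start point (G0): (0.00, 0.00). End point (last G1): the path does not return to the start — open.

no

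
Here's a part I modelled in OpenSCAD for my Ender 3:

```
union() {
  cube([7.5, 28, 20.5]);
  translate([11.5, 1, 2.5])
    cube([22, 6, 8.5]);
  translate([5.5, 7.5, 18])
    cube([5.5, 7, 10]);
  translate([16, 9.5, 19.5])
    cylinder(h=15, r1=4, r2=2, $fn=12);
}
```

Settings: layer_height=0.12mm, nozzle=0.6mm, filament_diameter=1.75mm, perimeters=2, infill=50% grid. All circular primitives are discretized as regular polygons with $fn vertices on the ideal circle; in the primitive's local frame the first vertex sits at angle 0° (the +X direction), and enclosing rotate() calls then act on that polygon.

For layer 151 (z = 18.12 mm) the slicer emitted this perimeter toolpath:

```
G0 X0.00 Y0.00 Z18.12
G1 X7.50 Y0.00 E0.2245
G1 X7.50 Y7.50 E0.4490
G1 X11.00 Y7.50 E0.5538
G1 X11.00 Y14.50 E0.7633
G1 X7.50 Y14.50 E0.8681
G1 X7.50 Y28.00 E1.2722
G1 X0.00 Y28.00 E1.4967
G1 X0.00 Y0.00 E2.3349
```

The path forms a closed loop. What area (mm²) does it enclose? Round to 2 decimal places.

Apply the shoelace formula to the sequence of (X, Y) vertices; enclosed area = 234.50 mm².

234.50 mm²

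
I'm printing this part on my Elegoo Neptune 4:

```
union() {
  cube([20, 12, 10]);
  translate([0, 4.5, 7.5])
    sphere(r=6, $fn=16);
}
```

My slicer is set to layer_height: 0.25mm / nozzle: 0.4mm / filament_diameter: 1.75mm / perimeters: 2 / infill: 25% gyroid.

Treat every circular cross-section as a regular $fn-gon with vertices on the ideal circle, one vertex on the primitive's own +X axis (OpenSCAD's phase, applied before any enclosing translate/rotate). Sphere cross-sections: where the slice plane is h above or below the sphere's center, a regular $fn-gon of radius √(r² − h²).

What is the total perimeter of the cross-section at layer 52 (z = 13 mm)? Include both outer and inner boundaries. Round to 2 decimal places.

14.97 mm

At z = 13 mm: the cube is not intersected at this z (z outside [0, 10]); the r=6 sphere at (0, 4.5) slices to a regular 16-gon of circumradius 2.398 (√(r²−h²) with h=5.5 from center) (perimeter = 2·16·2.398·sin(180°/16) = 14.97 mm); Merging all regions: only the r=6 sphere at (0, 4.5) is present, so the union is just that shape — boundary = 14.97 mm. Overall, the cross-section is a single solid region. Total boundary length (outer) = 14.97 mm.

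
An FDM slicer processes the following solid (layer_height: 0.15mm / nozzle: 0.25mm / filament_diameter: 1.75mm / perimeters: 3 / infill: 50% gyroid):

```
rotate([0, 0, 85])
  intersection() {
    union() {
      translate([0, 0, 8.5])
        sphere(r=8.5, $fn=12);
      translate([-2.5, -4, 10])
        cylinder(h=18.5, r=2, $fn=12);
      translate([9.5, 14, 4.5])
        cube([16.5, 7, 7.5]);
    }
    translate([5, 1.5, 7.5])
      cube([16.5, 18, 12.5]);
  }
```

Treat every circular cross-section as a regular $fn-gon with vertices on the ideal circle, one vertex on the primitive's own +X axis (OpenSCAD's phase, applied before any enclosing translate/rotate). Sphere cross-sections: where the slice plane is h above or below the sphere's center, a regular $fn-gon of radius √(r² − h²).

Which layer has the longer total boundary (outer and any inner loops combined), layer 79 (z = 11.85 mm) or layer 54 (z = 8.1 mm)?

Layer 79 (z = 11.85): the r=8.5 sphere contributes a regular 12-gon of circumradius √(8.5²−3.35²) = 7.812 (perimeter = 2·12·7.812·sin(180°/12) = 48.53 mm); the cylinder at (-2.5, -4): section is a regular 12-gon, circumradius r=2 (perimeter = 2·12·2.000·sin(180°/12) = 12.42 mm); the cube at (9.5, 14) is present — its section is the full 16.5×7 rectangle (perimeter 47.00 mm); Merging all regions: the regions partially overlap (shared area 12.00 mm²), so the edge portions inside another operand are dropped and the merged outline is re-measured after clipping — boundary = 95.53 mm; the cube at (5, 1.5) (footprint 16.5×18) is included at this height (perimeter 69.00 mm); Taking the intersection: the 16.5×18 cube at (5, 1.5) partially overlaps that combined region; clipping to the common part keeps 72.58 mm² — boundary = 46.57 mm; (whole slice rotated 85° about Z — lengths, areas and connectivity unchanged). So its perimeter = 46.57 mm. Layer 54 (z = 8.1): the r=8.5 sphere slices to a regular 12-gon of circumradius 8.491 (√(r²−h²) with h=0.4 from center) (perimeter = 2·12·8.491·sin(180°/12) = 52.74 mm); the cylinder at (-2.5, -4) does not reach this height (z outside [10, 28.5]); the cube at (9.5, 14) is present — its section is the full 16.5×7 rectangle (perimeter 47.00 mm); Combining (union): the 2 present regions are separate (no shared area or edge), so areas and boundary lengths simply add and each stays a separate island — boundary = 99.74 mm; the 16.5×18 cube at (5, 1.5) contributes its full rectangle (perimeter 69.00 mm); Keeping only the common overlap: the 16.5×18 cube at (5, 1.5) partially overlaps the result so far; clipping to the common part keeps 76.24 mm² — boundary = 49.36 mm; (whole slice rotated 85° about Z — lengths, areas and connectivity unchanged). So its perimeter = 49.36 mm. Layer 54 is larger (49.36 vs 46.57 mm).

layer 54 (z = 8.1 mm)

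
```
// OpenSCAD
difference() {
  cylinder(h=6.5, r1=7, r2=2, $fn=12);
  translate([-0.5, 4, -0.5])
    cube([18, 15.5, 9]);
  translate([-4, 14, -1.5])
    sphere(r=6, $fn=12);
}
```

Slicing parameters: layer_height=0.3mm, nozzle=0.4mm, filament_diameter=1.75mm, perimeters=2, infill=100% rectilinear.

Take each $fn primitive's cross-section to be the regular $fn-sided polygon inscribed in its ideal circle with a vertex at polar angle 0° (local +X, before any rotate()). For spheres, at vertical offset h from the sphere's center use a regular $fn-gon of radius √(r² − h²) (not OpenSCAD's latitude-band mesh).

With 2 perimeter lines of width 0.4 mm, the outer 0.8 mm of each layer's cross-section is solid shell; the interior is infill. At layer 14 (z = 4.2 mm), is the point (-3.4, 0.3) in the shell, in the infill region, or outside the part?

At z = 4.2 mm: the cone contributes a regular 12-gon of circumradius 3.769 (interpolated between r1=7 and r2=2 at t=0.646); the 18×15.5 cube at (-0.5, 4) contributes its full rectangle; the r=6 sphere at (-4, 14) contributes a regular 12-gon of circumradius √(6²−5.7²) = 1.873; After the difference (first − rest): starting from the cone, the 18×15.5 cube at (-0.5, 4) misses the remaining region (no effect); the r=6 sphere at (-4, 14) misses the remaining region (no effect) — 1 connected region. Overall, the cross-section is a single solid region. The nearest boundary edge runs (-3.77, 0.00)→(-3.26, 1.88); distance from the point to it = 0.28 mm. The point is inside the cross-section, 0.28 mm from the nearest boundary — within the 0.8 mm shell band (2 × 0.4).

shell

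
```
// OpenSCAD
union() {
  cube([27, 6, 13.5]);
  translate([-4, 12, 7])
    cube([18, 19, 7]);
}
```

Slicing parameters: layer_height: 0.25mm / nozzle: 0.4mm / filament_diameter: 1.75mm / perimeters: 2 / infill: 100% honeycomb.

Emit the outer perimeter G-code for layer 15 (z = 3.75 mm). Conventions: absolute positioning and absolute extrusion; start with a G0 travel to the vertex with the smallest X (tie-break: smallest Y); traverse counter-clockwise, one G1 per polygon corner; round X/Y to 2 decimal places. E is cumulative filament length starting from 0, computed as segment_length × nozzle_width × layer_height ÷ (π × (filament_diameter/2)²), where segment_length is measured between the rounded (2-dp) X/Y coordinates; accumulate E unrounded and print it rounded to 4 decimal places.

At z = 3.75 mm: the cube is present — its section is the full 27×6 rectangle; the cube at (-4, 12) is absent (z outside [7, 14]); Taking the union: only the 27×6 cube is present, so the union is just that shape — 1 connected region. The outline is a single polygon with 4 vertices. Extrusion per mm of travel: 0.4 × 0.25 / (π × 0.875²) = 0.041575. Accumulating E over each segment gives final E = 2.7440.

G0 X0.00 Y0.00 Z3.75
G1 X27.00 Y0.00 E1.1225
G1 X27.00 Y6.00 E1.3720
G1 X0.00 Y6.00 E2.4945
G1 X0.00 Y0.00 E2.7440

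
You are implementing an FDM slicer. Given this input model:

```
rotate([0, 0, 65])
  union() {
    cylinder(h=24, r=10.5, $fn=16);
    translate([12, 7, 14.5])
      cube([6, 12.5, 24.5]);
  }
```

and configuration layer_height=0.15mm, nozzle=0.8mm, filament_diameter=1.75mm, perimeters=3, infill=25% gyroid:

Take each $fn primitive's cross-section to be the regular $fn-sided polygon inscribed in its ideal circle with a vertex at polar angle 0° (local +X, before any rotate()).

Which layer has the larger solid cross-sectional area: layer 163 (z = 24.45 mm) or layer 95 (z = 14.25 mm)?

layer 95 (z = 14.25 mm)

Layer 163 (z = 24.45): the cylinder is not intersected at this z (z outside [0, 24]); the cube at (12, 7) is present — its section is the full 6×12.5 rectangle (area 75.00 mm²); Combining (union): only the 6×12.5 cube at (12, 7) is present, so the union is just that shape — area = 75.00 mm²; (rotated 65° about Z; rotation is an isometry so areas/perimeters/island counts are preserved). So its area = 75.00 mm². Layer 95 (z = 14.25): the r=10.5 cylinder gives a regular 16-gon of circumradius 10.5 (constant along its height) (area = (16/2)·10.500²·sin(360°/16) = 337.53 mm²); the cube at (12, 7) does not reach this height (z outside [14.5, 39]); Merging all regions: only the r=10.5 cylinder is present, so the union is just that shape — area = 337.53 mm²; (whole slice rotated 65° about Z — lengths, areas and connectivity unchanged). So its area = 337.53 mm². Layer 95 is larger (337.53 vs 75.00 mm²).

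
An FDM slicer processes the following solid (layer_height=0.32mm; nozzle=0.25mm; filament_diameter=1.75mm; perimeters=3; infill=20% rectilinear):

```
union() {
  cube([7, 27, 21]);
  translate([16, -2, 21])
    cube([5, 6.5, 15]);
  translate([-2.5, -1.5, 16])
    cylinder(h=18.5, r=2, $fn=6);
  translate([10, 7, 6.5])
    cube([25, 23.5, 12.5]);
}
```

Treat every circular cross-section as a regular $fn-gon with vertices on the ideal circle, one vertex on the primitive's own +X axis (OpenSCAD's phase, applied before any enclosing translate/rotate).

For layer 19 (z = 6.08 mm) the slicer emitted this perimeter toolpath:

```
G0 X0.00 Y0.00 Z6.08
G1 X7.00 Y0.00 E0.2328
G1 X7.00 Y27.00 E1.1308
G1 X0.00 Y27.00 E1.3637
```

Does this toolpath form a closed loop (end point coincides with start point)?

Start point (G0): (0.00, 0.00). End point (last G1): the path does not return to the start — open.

no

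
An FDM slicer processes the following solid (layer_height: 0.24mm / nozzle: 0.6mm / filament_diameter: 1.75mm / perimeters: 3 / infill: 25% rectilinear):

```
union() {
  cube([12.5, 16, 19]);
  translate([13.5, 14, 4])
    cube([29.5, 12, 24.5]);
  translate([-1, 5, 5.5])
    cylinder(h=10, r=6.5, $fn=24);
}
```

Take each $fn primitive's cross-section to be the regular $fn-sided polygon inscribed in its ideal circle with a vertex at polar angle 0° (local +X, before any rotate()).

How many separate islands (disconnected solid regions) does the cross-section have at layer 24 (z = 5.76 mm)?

2

At z = 5.76 mm: the cube (footprint 12.5×16) is included at this height; the cube at (13.5, 14) is present — its section is the full 29.5×12 rectangle; the cylinder at (-1, 5): section is a regular 24-gon, circumradius r=6.5; Merging all regions: the regions partially overlap (shared area 50.09 mm²), so overlapping operands fuse into one piece — 2 connected regions. Overall, the cross-section has 2 separate islands. Island count = 2.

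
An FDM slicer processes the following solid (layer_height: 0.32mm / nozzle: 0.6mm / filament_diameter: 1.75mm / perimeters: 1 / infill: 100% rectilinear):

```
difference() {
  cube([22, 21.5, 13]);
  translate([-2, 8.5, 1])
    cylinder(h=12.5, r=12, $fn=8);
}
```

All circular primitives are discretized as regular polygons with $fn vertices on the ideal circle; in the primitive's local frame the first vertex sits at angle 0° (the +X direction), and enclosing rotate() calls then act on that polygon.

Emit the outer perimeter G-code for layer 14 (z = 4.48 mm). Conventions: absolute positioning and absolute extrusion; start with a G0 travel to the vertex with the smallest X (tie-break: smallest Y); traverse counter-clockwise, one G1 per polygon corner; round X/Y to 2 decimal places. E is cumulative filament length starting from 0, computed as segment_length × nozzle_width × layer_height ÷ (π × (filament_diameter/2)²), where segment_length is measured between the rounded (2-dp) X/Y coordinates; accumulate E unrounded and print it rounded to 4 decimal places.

At z = 4.48 mm: the cube (footprint 22×21.5) is included at this height; the r=12 cylinder at (-2, 8.5) contributes a regular 8-gon of circumradius 12; Subtracting the remaining from the first: starting from the 22×21.5 cube, the r=12 cylinder at (-2, 8.5) partially overlaps it — only the 148.69 mm² overlap (of its 407.29 mm²) is removed, clipping the outline — 1 connected region. The outline is a single polygon with 8 vertices. Extrusion per mm of travel: 0.6 × 0.32 / (π × 0.875²) = 0.079824. Accumulating E over each segment gives final E = 6.8902.

G0 X0.00 Y19.67 Z4.48
G1 X6.49 Y16.99 E0.5605
G1 X10.00 Y8.50 E1.2938
G1 X6.49 Y0.01 E2.0272
G1 X6.45 Y0.00 E2.0305
G1 X22.00 Y0.00 E3.2717
G1 X22.00 Y21.50 E4.9880
G1 X0.00 Y21.50 E6.7441
G1 X0.00 Y19.67 E6.8902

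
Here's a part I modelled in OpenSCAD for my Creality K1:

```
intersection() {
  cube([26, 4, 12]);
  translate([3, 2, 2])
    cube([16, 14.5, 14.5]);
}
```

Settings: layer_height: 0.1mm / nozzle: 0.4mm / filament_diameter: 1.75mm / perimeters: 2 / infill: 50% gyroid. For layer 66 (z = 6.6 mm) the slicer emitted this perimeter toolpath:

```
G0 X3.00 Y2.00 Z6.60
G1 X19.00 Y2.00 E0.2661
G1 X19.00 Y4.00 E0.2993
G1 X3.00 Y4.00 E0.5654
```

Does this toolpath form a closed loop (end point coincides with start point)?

no

Start point (G0): (3.00, 2.00). End point (last G1): the path does not return to the start — open.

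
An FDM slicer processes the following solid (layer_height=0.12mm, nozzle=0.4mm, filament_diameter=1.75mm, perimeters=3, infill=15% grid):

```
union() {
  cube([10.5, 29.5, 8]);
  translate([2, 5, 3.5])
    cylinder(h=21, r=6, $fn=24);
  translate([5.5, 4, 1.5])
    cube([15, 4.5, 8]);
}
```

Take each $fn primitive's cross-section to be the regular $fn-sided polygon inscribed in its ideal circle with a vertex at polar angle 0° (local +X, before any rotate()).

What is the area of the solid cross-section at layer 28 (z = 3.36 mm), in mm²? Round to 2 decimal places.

354.75 mm²

At z = 3.36 mm: the cube (footprint 10.5×29.5) is included at this height (area 309.75 mm²); the cylinder at (2, 5) does not reach this height (z outside [3.5, 24.5]); the cube at (5.5, 4) is present — its section is the full 15×4.5 rectangle (area 67.50 mm²); Merging all regions: the regions partially overlap — summed areas 377.25 mm² minus the doubly-counted overlap 22.50 mm² gives 354.75 mm² — area = 354.75 mm². Overall, the cross-section is a single solid region. Net area = 354.75 mm².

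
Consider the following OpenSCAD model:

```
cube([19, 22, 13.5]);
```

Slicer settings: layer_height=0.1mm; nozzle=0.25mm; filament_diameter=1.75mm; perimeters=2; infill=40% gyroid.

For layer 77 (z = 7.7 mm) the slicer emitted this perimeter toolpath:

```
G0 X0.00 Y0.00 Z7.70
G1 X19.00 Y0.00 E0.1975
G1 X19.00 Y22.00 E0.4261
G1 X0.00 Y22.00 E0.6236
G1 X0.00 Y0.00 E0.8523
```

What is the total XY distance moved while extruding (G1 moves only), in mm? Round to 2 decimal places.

Sum the Euclidean lengths of each G1 segment: total = 82.00 mm.

82.00 mm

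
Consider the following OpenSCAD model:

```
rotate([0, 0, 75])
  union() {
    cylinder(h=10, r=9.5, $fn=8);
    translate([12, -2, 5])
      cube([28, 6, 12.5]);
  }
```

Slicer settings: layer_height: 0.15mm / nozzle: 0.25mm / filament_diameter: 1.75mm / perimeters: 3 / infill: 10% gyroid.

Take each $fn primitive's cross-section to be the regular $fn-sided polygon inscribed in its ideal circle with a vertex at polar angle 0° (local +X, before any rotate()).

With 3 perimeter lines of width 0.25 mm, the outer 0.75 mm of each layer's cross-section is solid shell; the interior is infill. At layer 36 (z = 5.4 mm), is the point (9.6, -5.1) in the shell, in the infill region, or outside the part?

At z = 5.4 mm: the cylinder: section is a regular 8-gon, circumradius r=9.5; the cube at (12, -2) is present — its section is the full 28×6 rectangle; Merging all regions: the 2 present regions are separate (no shared area or edge), so areas and boundary lengths simply add and each stays a separate island — 2 connected regions; (whole slice rotated 75° about Z — lengths, areas and connectivity unchanged). Overall, the cross-section has 2 separate islands. Undo the 75° rotation: the query point maps to (-2.442, -10.593) in the un-rotated model frame. The nearest boundary edge runs (-0.00, -9.50)→(-6.72, -6.72); distance from the point to it = 1.94 mm. The point is not inside any of the regions above, so it lies outside the cross-section (1.94 mm from the nearest boundary).

outside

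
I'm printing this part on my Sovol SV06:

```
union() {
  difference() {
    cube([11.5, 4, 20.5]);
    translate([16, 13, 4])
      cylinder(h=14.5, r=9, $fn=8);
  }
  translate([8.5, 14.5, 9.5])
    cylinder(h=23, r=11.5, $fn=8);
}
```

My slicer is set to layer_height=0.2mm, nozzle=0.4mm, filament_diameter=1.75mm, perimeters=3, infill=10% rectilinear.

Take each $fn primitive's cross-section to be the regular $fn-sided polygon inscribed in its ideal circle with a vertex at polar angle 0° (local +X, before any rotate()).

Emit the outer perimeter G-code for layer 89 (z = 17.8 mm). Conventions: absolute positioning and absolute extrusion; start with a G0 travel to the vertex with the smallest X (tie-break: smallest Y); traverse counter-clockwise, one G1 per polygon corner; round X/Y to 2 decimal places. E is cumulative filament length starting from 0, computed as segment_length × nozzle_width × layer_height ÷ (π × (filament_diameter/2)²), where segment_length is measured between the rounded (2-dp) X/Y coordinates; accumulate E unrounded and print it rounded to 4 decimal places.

G0 X-3.00 Y14.50 Z17.80
G1 X0.37 Y6.37 E0.2927
G1 X6.09 Y4.00 E0.4986
G1 X0.00 Y4.00 E0.7012
G1 X0.00 Y0.00 E0.8342
G1 X11.50 Y0.00 E1.2167
G1 X11.50 Y4.00 E1.3498
G1 X10.91 Y4.00 E1.3694
G1 X16.63 Y6.37 E1.5753
G1 X20.00 Y14.50 E1.8680
G1 X16.63 Y22.63 E2.1608
G1 X8.50 Y26.00 E2.4535
G1 X0.37 Y22.63 E2.7462
G1 X-3.00 Y14.50 E3.0389

At z = 17.8 mm: the 11.5×4 cube contributes its full rectangle; the r=9 cylinder at (16, 13) gives a regular 8-gon of circumradius 9 (constant along its height); Subtracting the remaining from the first: starting from the 11.5×4 cube, the r=9 cylinder at (16, 13) misses the remaining region (no effect) — 1 connected region; the cylinder at (8.5, 14.5): section is a regular 8-gon, circumradius r=11.5; Combining (union): the regions partially overlap (shared area 2.41 mm²), so overlapping operands fuse into one piece — 1 connected region. The outline is a single polygon with 13 vertices. Extrusion per mm of travel: 0.4 × 0.2 / (π × 0.875²) = 0.033260. Accumulating E over each segment gives final E = 3.0389.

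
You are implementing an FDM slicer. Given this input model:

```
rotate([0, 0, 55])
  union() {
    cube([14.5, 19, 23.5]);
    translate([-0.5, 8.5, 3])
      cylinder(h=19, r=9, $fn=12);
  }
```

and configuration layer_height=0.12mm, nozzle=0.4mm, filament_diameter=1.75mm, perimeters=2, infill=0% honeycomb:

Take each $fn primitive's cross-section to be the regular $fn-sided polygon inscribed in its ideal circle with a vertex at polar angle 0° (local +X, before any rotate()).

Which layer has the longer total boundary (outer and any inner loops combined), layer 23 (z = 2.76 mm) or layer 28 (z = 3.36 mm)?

layer 28 (z = 3.36 mm)

Layer 23 (z = 2.76): the cube (footprint 14.5×19) is included at this height (perimeter 67.00 mm); the cylinder at (-0.5, 8.5) is absent (z outside [3, 22]); Combining (union): only the 14.5×19 cube is present, so the union is just that shape — boundary = 67.00 mm; (whole slice rotated 55° about Z — lengths, areas and connectivity unchanged). So its perimeter = 67.00 mm. Layer 28 (z = 3.36): the cube (footprint 14.5×19) is included at this height (perimeter 67.00 mm); the r=9 cylinder at (-0.5, 8.5) contributes a regular 12-gon of circumradius 9 (perimeter = 2·12·9.000·sin(180°/12) = 55.90 mm); Merging all regions: the regions partially overlap (shared area 112.32 mm²), so the edge portions inside another operand are dropped and the merged outline is re-measured after clipping — boundary = 78.67 mm; (whole slice rotated 55° about Z — lengths, areas and connectivity unchanged). So its perimeter = 78.67 mm. Layer 28 is larger (78.67 vs 67.00 mm).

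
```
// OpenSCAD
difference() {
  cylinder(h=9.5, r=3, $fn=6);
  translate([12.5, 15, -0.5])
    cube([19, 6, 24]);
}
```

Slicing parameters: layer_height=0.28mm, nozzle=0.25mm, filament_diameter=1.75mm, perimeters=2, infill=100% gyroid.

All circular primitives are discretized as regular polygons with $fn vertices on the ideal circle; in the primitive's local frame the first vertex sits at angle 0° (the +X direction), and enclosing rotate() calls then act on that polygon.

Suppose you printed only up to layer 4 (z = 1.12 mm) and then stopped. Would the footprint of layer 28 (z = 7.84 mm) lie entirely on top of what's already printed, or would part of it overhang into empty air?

Compare the two slices. At z = 1.12: the r=3 cylinder gives a regular 6-gon of circumradius 3 (constant along its height) (area = (6/2)·3.000²·sin(360°/6) = 23.38 mm²); the cube at (12.5, 15) (footprint 19×6) is included at this height (area 114.00 mm²); Subtracting the remaining from the first: starting from the r=3 cylinder (23.38 mm²), the 19×6 cube at (12.5, 15) misses the remaining region (no effect) — area = 23.38 mm². At z = 7.84: the cylinder: section is a regular 6-gon, circumradius r=3 (area = (6/2)·3.000²·sin(360°/6) = 23.38 mm²); the 19×6 cube at (12.5, 15) contributes its full rectangle (area 114.00 mm²); Taking the first minus the rest: starting from the r=3 cylinder (23.38 mm²), the 19×6 cube at (12.5, 15) misses the remaining region (no effect) — area = 23.38 mm². Checking containment: the cross-section at z = 7.84 is a subset of the cross-section at z = 1.12.

entirely on top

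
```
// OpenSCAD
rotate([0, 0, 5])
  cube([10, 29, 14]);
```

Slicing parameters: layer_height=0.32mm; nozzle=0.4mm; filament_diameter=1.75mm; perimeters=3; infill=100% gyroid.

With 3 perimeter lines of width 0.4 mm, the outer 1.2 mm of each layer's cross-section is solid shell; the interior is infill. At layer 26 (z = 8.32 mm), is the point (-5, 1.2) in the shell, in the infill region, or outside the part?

At z = 8.32 mm: the 10×29 cube contributes its full rectangle; (whole slice rotated 5° about Z — lengths, areas and connectivity unchanged). Overall, the cross-section is a single solid region. Undo the 5° rotation: the query point maps to (-4.876, 1.631) in the un-rotated model frame. The nearest boundary edge runs (0.00, 29.00)→(0.00, 0.00); distance from the point to it = 4.88 mm. The point is not inside any of the regions above, so it lies outside the cross-section (4.88 mm from the nearest boundary).

outside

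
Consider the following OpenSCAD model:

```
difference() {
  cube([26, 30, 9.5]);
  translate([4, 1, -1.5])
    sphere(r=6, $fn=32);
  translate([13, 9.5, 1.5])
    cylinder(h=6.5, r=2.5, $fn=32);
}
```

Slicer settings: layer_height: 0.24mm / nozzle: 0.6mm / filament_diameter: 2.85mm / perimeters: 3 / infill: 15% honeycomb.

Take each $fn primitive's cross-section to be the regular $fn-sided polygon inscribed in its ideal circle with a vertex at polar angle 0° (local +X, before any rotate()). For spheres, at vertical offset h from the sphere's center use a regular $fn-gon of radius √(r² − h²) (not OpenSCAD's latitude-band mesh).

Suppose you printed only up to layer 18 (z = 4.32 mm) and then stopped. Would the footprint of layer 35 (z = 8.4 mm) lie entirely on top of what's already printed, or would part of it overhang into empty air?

Compare the two slices. At z = 4.32: the 26×30 cube contributes its full rectangle (area 780.00 mm²); the r=6 sphere at (4, 1) slices to a regular 32-gon of circumradius 1.459 (√(r²−h²) with h=5.82 from center) (area = (32/2)·1.459²·sin(360°/32) = 6.64 mm²); the cylinder at (13, 9.5): section is a regular 32-gon, circumradius r=2.5 (area = (32/2)·2.500²·sin(360°/32) = 19.51 mm²); After the difference (first − rest): starting from the 26×30 cube (780.00 mm²), the r=6 sphere at (4, 1) partially overlaps it — only the 5.98 mm² overlap (of its 6.64 mm²) is removed, clipping the outline; the r=2.5 cylinder at (13, 9.5) lies wholly inside it (removes its full 19.51 mm² and its 15.68 mm outline becomes a hole wall) — area = 754.51 mm². At z = 8.4: the cube (footprint 26×30) is included at this height (area 780.00 mm²); the sphere at (4, 1) is absent (|z−center|=9.900 > r=6); the cylinder at (13, 9.5) is not intersected at this z (z outside [1.5, 8]); Taking the first minus the rest: none of the subtracted shapes is present at this height, so the 26×30 cube is unchanged — area = 780.00 mm². Checking containment: at z = 8.4 the cross-section extends beyond the z = 4.32 cross-section by about 25.49 mm².

part overhangs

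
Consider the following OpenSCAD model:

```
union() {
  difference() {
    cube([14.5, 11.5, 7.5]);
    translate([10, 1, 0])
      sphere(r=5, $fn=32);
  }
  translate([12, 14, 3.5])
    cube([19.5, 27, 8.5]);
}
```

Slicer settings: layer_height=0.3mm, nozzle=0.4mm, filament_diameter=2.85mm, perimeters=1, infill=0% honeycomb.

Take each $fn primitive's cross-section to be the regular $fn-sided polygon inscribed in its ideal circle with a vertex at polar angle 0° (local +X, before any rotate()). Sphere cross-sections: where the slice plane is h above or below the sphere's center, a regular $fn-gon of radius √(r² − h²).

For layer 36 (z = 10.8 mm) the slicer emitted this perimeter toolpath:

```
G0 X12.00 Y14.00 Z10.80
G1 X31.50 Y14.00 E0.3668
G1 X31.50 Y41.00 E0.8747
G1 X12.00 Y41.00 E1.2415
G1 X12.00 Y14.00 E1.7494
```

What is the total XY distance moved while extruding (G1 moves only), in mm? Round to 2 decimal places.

93.00 mm

Sum the Euclidean lengths of each G1 segment: total = 93.00 mm.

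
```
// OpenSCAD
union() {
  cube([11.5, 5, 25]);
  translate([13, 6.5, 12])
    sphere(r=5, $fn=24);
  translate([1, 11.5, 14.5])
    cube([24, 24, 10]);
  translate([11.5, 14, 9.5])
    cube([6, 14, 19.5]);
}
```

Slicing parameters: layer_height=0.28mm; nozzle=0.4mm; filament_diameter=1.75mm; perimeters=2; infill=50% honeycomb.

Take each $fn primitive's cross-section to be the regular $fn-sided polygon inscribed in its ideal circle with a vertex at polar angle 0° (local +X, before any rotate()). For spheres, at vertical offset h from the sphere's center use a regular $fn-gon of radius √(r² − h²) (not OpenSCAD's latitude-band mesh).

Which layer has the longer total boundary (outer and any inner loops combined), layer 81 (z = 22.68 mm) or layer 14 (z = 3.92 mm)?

Layer 81 (z = 22.68): the cube is present — its section is the full 11.5×5 rectangle (perimeter 33.00 mm); the sphere at (13, 6.5) does not reach this height (|z−center|=10.680 > r=5); the cube at (1, 11.5) (footprint 24×24) is included at this height (perimeter 96.00 mm); the cube at (11.5, 14) is present — its section is the full 6×14 rectangle (perimeter 40.00 mm); Combining (union): the regions partially overlap (shared area 84.00 mm²), so the edge portions inside another operand are dropped and the merged outline is re-measured after clipping — boundary = 129.00 mm. So its perimeter = 129.00 mm. Layer 14 (z = 3.92): the 11.5×5 cube contributes its full rectangle (perimeter 33.00 mm); the sphere at (13, 6.5) is absent (|z−center|=8.080 > r=5); the cube at (1, 11.5) does not reach this height (z outside [14.5, 24.5]); the cube at (11.5, 14) is not intersected at this z (z outside [9.5, 29]); Merging all regions: only the 11.5×5 cube is present, so the union is just that shape — boundary = 33.00 mm. So its perimeter = 33.00 mm. Layer 81 is larger (129.00 vs 33.00 mm).

layer 81 (z = 22.68 mm)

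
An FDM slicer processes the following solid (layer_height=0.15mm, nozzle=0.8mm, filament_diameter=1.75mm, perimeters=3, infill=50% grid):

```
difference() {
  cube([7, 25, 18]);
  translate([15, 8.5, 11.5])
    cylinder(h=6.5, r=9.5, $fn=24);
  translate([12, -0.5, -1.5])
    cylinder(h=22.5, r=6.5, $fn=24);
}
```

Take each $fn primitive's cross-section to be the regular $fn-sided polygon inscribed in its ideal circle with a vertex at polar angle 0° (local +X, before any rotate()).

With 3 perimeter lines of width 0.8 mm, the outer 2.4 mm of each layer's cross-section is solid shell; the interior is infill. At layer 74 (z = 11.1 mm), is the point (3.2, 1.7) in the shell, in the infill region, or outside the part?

shell

At z = 11.1 mm: the cube (footprint 7×25) is included at this height; the cylinder at (15, 8.5) is absent (z outside [11.5, 18]); the cylinder at (12, -0.5): section is a regular 24-gon, circumradius r=6.5; After the difference (first − rest): starting from the 7×25 cube, the r=6.5 cylinder at (12, -0.5) partially overlaps it — only the 3.36 mm² overlap (of its 131.22 mm²) is removed, clipping the outline — 1 connected region. Overall, the cross-section is a single solid region. The nearest boundary edge runs (5.57, 0.00)→(0.00, 0.00); distance from the point to it = 1.70 mm. The point is inside the cross-section, 1.70 mm from the nearest boundary — within the 2.4 mm shell band (3 × 0.8).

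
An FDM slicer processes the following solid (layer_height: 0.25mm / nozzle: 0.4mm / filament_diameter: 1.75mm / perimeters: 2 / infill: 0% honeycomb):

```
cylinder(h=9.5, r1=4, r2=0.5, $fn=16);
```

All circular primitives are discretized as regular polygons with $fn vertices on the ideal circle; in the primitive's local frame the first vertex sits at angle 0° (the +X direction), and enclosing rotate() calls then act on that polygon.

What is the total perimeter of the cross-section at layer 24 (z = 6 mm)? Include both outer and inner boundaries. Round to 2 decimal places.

At z = 6 mm: the cone contributes a regular 16-gon of circumradius 1.789 (interpolated between r1=4 and r2=0.5 at t=0.632) (perimeter = 2·16·1.789·sin(180°/16) = 11.17 mm). Overall, the cross-section is a single solid region. Total boundary length (outer) = 11.17 mm.

11.17 mm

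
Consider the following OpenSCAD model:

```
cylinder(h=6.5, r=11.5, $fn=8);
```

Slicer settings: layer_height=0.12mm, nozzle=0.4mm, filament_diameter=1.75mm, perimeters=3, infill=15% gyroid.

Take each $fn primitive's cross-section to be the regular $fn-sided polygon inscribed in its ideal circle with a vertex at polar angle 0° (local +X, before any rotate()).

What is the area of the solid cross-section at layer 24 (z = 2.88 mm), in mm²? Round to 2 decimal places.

At z = 2.88 mm: the r=11.5 cylinder contributes a regular 8-gon of circumradius 11.5 (area = (8/2)·11.500²·sin(360°/8) = 374.06 mm²). Overall, the cross-section is a single solid region. Net area = 374.06 mm².

374.06 mm²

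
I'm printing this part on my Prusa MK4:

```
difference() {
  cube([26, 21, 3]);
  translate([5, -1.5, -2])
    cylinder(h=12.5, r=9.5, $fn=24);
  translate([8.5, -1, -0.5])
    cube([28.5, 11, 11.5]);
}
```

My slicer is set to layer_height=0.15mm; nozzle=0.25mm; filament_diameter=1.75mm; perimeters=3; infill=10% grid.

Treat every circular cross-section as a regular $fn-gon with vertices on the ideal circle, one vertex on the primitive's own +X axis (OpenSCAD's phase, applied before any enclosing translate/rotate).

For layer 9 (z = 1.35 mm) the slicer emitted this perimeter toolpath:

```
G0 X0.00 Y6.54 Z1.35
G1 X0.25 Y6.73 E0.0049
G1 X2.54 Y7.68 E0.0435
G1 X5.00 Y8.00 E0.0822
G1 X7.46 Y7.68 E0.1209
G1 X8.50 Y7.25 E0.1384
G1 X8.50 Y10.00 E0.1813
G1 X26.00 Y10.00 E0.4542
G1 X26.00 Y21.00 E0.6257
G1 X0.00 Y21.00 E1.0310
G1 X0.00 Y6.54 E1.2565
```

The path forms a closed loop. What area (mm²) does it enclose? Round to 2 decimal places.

Apply the shoelace formula to the sequence of (X, Y) vertices; enclosed area = 306.51 mm².

306.51 mm²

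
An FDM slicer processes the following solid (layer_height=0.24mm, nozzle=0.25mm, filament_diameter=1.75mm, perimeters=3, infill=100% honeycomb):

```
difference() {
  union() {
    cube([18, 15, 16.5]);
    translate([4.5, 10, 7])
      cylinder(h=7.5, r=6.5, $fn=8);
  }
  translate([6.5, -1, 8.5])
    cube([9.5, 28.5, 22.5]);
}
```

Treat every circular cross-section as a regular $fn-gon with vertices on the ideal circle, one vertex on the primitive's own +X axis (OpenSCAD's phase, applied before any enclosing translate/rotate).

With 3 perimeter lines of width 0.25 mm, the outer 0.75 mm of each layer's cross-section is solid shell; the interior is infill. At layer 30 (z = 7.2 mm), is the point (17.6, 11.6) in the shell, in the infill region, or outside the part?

shell

At z = 7.2 mm: the cube is present — its section is the full 18×15 rectangle; the r=6.5 cylinder at (4.5, 10) gives a regular 8-gon of circumradius 6.5 (constant along its height); Combining (union): the regions partially overlap (shared area 104.43 mm²), so overlapping operands fuse into one piece — 1 connected region; the cube at (6.5, -1) is not intersected at this z (z outside [8.5, 31]); Subtracting the remaining from the first: none of the subtracted shapes is present at this height, so that combined region is unchanged — 1 connected region. Overall, the cross-section is a single solid region. The nearest boundary edge runs (18.00, 15.00)→(18.00, 0.00); distance from the point to it = 0.40 mm. The point is inside the cross-section, 0.40 mm from the nearest boundary — within the 0.75 mm shell band (3 × 0.25).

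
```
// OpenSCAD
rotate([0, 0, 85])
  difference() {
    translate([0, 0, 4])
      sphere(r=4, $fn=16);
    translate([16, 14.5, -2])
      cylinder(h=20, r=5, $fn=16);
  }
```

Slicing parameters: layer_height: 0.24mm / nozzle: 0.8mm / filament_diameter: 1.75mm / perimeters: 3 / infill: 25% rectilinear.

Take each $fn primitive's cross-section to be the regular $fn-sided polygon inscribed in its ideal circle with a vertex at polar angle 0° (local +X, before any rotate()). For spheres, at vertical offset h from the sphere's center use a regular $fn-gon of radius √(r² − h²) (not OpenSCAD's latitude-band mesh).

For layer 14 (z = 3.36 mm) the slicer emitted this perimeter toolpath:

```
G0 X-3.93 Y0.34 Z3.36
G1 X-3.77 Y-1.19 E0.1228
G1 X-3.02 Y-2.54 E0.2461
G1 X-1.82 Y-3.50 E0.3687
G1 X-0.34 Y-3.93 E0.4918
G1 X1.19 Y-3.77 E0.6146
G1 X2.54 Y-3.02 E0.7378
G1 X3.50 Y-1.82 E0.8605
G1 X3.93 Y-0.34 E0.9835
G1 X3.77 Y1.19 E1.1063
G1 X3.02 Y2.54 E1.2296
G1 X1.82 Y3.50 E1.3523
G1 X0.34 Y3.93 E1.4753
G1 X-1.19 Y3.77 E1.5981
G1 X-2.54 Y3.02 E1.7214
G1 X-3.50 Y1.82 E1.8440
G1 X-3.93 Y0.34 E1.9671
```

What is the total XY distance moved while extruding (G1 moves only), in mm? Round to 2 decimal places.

24.64 mm

Sum the Euclidean lengths of each G1 segment: total = 24.64 mm.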